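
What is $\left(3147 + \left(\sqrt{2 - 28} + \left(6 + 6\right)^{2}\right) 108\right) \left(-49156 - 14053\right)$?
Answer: $-1181945091 - 6826572 i \sqrt{26} \approx -1.1819 \cdot 10^{9} - 3.4809 \cdot 10^{7} i$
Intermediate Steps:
$\left(3147 + \left(\sqrt{2 - 28} + \left(6 + 6\right)^{2}\right) 108\right) \left(-49156 - 14053\right) = \left(3147 + \left(\sqrt{-26} + 12^{2}\right) 108\right) \left(-63209\right) = \left(3147 + \left(i \sqrt{26} + 144\right) 108\right) \left(-63209\right) = \left(3147 + \left(144 + i \sqrt{26}\right) 108\right) \left(-63209\right) = \left(3147 + \left(15552 + 108 i \sqrt{26}\right)\right) \left(-63209\right) = \left(18699 + 108 i \sqrt{26}\right) \left(-63209\right) = -1181945091 - 6826572 i \sqrt{26}$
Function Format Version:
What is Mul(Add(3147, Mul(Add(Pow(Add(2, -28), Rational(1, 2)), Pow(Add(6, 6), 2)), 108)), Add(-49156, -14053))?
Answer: Add(-1181945091, Mul(-6826572, I, Pow(26, Rational(1, 2)))) ≈ Add(-1.1819e+9, Mul(-3.4809e+7, I))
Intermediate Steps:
Mul(Add(3147, Mul(Add(Pow(Add(2, -28), Rational(1, 2)), Pow(Add(6, 6), 2)), 108)), Add(-49156, -14053)) = Mul(Add(3147, Mul(Add(Pow(-26, Rational(1, 2)), Pow(12, 2)), 108)), -63209) = Mul(Add(3147, Mul(Add(Mul(I, Pow(26, Rational(1, 2))), 144), 108)), -63209) = Mul(Add(3147, Mul(Add(144, Mul(I, Pow(26, Rational(1, 2)))), 108)), -63209) = Mul(Add(3147, Add(15552, Mul(108, I, Pow(26, Rational(1, 2))))), -63209) = Mul(Add(18699, Mul(108, I, Pow(26, Rational(1, 2)))), -63209) = Add(-1181945091, Mul(-6826572, I, Pow(26, Rational(1, 2))))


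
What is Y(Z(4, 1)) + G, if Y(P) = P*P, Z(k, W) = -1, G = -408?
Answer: -407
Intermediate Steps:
Y(P) = P**2
Y(Z(4, 1)) + G = (-1)**2 - 408 = 1 - 408 = -407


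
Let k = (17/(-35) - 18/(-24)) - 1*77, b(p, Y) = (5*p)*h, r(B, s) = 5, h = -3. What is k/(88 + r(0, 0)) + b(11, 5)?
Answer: -719681/4340 ≈ -165.83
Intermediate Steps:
b(p, Y) = -15*p (b(p, Y) = (5*p)*(-3) = -15*p)
k = -10743/140 (k = (17*(-1/35) - 18*(-1/24)) - 77 = (-17/35 + ¾) - 77 = 37/140 - 77 = -10743/140 ≈ -76.736)
k/(88 + r(0, 0)) + b(11, 5) = -10743/140/(88 + 5) - 15*11 = -10743/140/93 - 165 = (1/93)*(-10743/140) - 165 = -3581/4340 - 165 = -719681/4340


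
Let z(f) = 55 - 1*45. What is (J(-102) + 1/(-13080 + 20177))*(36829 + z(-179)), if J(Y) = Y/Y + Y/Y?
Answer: 522929605/7097 ≈ 73683.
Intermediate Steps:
J(Y) = 2 (J(Y) = 1 + 1 = 2)
z(f) = 10 (z(f) = 55 - 45 = 10)
(J(-102) + 1/(-13080 + 20177))*(36829 + z(-179)) = (2 + 1/(-13080 + 20177))*(36829 + 10) = (2 + 1/7097)*36839 = (14195/7097)*36839 = 522929605/7097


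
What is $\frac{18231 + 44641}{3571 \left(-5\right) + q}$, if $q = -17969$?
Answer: $- \frac{7859}{4478} \approx -1.755$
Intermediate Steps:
$\frac{18231 + 44641}{3571 \left(-5\right) + q} = \frac{18231 + 44641}{3571 \left(-5\right) - 17969} = \frac{62872}{-17855 - 17969} = \frac{62872}{-35824} = 62872 \left(- \frac{1}{35824}\right) = - \frac{7859}{4478}$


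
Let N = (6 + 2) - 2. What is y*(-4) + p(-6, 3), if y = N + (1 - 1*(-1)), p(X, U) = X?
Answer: -38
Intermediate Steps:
N = 6 (N = 8 - 2 = 6)
y = 8 (y = 6 + (1 - 1*(-1)) = 6 + (1 + 1) = 6 + 2 = 8)
y*(-4) + p(-6, 3) = 8*(-4) - 6 = -32 - 6 = -38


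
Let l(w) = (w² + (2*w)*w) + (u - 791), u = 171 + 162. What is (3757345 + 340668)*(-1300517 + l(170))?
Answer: -4976114735575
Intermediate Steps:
u = 333
l(w) = -458 + 3*w² (l(w) = (w² + (2*w)*w) + (333 - 791) = (w² + 2*w²) - 458 = 3*w² - 458 = -458 + 3*w²)
(3757345 + 340668)*(-1300517 + l(170)) = (3757345 + 340668)*(-1300517 + (-458 + 3*170²)) = 4098013*(-1300517 + (-458 + 3*28900)) = 4098013*(-1300517 + (-458 + 86700)) = 4098013*(-1300517 + 86242) = 4098013*(-1214275) = -4976114735575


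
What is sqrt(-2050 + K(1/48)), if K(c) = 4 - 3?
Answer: I*sqrt(2049) ≈ 45.266*I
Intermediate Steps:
K(c) = 1
sqrt(-2050 + K(1/48)) = sqrt(-2050 + 1) = sqrt(-2049) = I*sqrt(2049)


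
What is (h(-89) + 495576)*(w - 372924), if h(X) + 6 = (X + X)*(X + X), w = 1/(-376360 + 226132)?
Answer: -1136103125301767/5778 ≈ -1.9663e+11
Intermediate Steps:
w = -1/150228 (w = 1/(-150228) = -1/150228 ≈ -6.6565e-6)
h(X) = -6 + 4*X**2 (h(X) = -6 + (X + X)*(X + X) = -6 + (2*X)*(2*X) = -6 + 4*X**2)
(h(-89) + 495576)*(w - 372924) = ((-6 + 4*(-89)**2) + 495576)*(-1/150228 - 372924) = ((-6 + 4*7921) + 495576)*(-56023626673/150228) = ((-6 + 31684) + 495576)*(-56023626673/150228) = (31678 + 495576)*(-56023626673/150228) = 527254*(-56023626673/150228) = -1136103125301767/5778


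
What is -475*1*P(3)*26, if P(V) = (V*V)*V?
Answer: -333450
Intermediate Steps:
P(V) = V**3 (P(V) = V**2*V = V**3)
-475*1*P(3)*26 = -475*1*3**3*26 = -475*1*27*26 = -12825*26 = -475*702 = -333450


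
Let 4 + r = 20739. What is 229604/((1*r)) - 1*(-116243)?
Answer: 2410528209/20735 ≈ 1.1625e+5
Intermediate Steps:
r = 20735 (r = -4 + 20739 = 20735)
229604/((1*r)) - 1*(-116243) = 229604/((1*20735)) - 1*(-116243) = 229604/20735 + 116243 = 2410528209/20735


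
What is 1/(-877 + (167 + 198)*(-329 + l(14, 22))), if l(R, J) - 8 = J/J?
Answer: -1/117677 ≈ -8.4978e-6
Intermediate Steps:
l(R, J) = 9 (l(R, J) = 8 + J/J = 8 + 1 = 9)
1/(-877 + (167 + 198)*(-329 + l(14, 22))) = 1/(-877 + (167 + 198)*(-329 + 9)) = 1/(-877 + 365*(-320)) = 1/(-877 - 116800) = 1/(-117677) = -1/117677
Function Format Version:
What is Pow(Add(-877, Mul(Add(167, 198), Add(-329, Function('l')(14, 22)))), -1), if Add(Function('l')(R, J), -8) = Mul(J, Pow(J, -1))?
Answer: Rational(-1, 117677) ≈ -8.4978e-6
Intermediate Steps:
Function('l')(R, J) = 9 (Function('l')(R, J) = Add(8, Mul(J, Pow(J, -1))) = Add(8, 1) = 9)
Pow(Add(-877, Mul(Add(167, 198), Add(-329, Function('l')(14, 22)))), -1) = Pow(Add(-877, Mul(Add(167, 198), Add(-329, 9))), -1) = Pow(Add(-877, Mul(365, -320)), -1) = Pow(Add(-877, -116800), -1) = Pow(-117677, -1) = Rational(-1, 117677)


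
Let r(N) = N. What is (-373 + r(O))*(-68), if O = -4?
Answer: 25636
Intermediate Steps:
(-373 + r(O))*(-68) = (-373 - 4)*(-68) = -377*(-68) = 25636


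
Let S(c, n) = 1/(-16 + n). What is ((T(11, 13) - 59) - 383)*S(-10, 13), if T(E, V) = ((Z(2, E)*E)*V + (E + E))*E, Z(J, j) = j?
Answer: -5701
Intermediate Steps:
T(E, V) = E*(2*E + V*E²) (T(E, V) = ((E*E)*V + (E + E))*E = (E²*V + 2*E)*E = (V*E² + 2*E)*E = (2*E + V*E²)*E = E*(2*E + V*E²))
((T(11, 13) - 59) - 383)*S(-10, 13) = ((11²*(2 + 11*13) - 59) - 383)/(-16 + 13) = ((121*(2 + 143) - 59) - 383)/(-3) = ((121*145 - 59) - 383)*(-⅓) = ((17545 - 59) - 383)*(-⅓) = (17486 - 383)*(-⅓) = 17103*(-⅓) = -5701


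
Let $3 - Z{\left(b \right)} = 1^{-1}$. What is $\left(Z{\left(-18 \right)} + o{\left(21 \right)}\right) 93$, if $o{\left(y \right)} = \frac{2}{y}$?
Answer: $\frac{1364}{7} \approx 194.86$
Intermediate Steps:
$Z{\left(b \right)} = 2$ ($Z{\left(b \right)} = 3 - 1^{-1} = 3 - 1 = 2$)
$\left(Z{\left(-18 \right)} + o{\left(21 \right)}\right) 93 = \left(2 + \frac{2}{21}\right) 93 = \frac{44}{21} \cdot 93 = \frac{1364}{7}$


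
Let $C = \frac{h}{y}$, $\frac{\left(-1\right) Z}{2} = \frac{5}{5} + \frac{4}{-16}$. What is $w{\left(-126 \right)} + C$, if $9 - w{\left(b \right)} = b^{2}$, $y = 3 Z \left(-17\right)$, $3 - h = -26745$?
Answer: $- \frac{263795}{17} \approx -15517.0$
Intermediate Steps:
$h = 26748$ ($h = 3 - -26745 = 3 + 26745 = 26748$)
$Z = - \frac{3}{2}$ ($Z = - 2 \left(\frac{5}{5} + \frac{4}{-16}\right) = - 2 \left(5 \cdot \frac{1}{5} + 4 \left(- \frac{1}{16}\right)\right) = - 2 \left(1 - \frac{1}{4}\right) = \left(-2\right) \frac{3}{4} = - \frac{3}{2} \approx -1.5$)
$y = \frac{153}{2}$ ($y = 3 \left(- \frac{3}{2}\right) \left(-17\right) = \left(- \frac{9}{2}\right) \left(-17\right) = \frac{153}{2} \approx 76.5$)
$C = \frac{5944}{17}$ ($C = \frac{26748}{\frac{153}{2}} = 26748 \cdot \frac{2}{153} = \frac{5944}{17} \approx 349.65$)
$w{\left(b \right)} = 9 - b^{2}$
$w{\left(-126 \right)} + C = \left(9 - \left(-126\right)^{2}\right) + \frac{5944}{17} = \left(9 - 15876\right) + \frac{5944}{17} = -15867 + \frac{5944}{17} = - \frac{263795}{17}$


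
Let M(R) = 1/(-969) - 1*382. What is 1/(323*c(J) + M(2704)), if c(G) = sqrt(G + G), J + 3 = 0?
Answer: -358684071/724782858295 - 303284403*I*sqrt(6)/724782858295 ≈ -0.00049489 - 0.001025*I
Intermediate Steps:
J = -3 (J = -3 + 0 = -3)
c(G) = sqrt(2)*sqrt(G) (c(G) = sqrt(2*G) = sqrt(2)*sqrt(G))
M(R) = -370159/969 (M(R) = -1/969 - 382 = -370159/969)
1/(323*c(J) + M(2704)) = 1/(323*(sqrt(2)*sqrt(-3)) - 370159/969) = 1/(323*(sqrt(2)*(I*sqrt(3))) - 370159/969) = 1/(323*(I*sqrt(6)) - 370159/969) = 1/(323*I*sqrt(6) - 370159/969) = 1/(-370159/969 + 323*I*sqrt(6))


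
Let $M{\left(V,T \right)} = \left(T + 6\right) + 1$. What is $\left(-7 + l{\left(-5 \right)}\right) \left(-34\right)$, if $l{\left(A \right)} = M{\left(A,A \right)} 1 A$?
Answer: $578$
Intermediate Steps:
$M{\left(V,T \right)} = 7 + T$ ($M{\left(V,T \right)} = \left(6 + T\right) + 1 = 7 + T$)
$l{\left(A \right)} = A \left(7 + A\right)$ ($l{\left(A \right)} = \left(7 + A\right) 1 A = \left(7 + A\right) A = A \left(7 + A\right)$)
$\left(-7 + l{\left(-5 \right)}\right) \left(-34\right) = \left(-7 - 5 \left(7 - 5\right)\right) \left(-34\right) = \left(-7 - 10\right) \left(-34\right) = \left(-17\right) \left(-34\right) = 578$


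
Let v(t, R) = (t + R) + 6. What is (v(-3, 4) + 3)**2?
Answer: 100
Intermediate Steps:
v(t, R) = 6 + R + t (v(t, R) = (R + t) + 6 = 6 + R + t)
(v(-3, 4) + 3)**2 = ((6 + 4 - 3) + 3)**2 = (7 + 3)**2 = 10**2 = 100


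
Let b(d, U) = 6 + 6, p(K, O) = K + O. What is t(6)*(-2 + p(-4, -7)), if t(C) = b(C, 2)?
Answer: -156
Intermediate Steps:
b(d, U) = 12
t(C) = 12
t(6)*(-2 + p(-4, -7)) = 12*(-2 + (-4 - 7)) = 12*(-2 - 11) = 12*(-13) = -156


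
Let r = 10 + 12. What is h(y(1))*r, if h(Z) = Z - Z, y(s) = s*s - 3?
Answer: 0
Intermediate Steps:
y(s) = -3 + s² (y(s) = s² - 3 = -3 + s²)
h(Z) = 0
r = 22
h(y(1))*r = 0*22 = 0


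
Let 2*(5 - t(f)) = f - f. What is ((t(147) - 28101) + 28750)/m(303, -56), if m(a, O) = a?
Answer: 218/101 ≈ 2.1584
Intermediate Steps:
t(f) = 5 (t(f) = 5 - (f - f)/2 = 5 - 1/2*0 = 5 + 0 = 5)
((t(147) - 28101) + 28750)/m(303, -56) = ((5 - 28101) + 28750)/303 = (-28096 + 28750)*(1/303) = 654*(1/303) = 218/101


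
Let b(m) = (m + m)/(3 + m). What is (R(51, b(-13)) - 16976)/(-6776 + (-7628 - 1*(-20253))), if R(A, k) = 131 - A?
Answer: -16896/5849 ≈ -2.8887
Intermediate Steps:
b(m) = 2*m/(3 + m) (b(m) = (2*m)/(3 + m) = 2*m/(3 + m))
(R(51, b(-13)) - 16976)/(-6776 + (-7628 - 1*(-20253))) = ((131 - 1*51) - 16976)/(-6776 + (-7628 - 1*(-20253))) = ((131 - 51) - 16976)/(-6776 + (-7628 + 20253)) = (80 - 16976)/(-6776 + 12625) = -16896/5849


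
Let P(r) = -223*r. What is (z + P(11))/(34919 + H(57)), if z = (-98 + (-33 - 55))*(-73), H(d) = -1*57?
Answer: 11125/34862 ≈ 0.31912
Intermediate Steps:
H(d) = -57
z = 13578 (z = (-98 - 88)*(-73) = -186*(-73) = 13578)
(z + P(11))/(34919 + H(57)) = (13578 - 223*11)/(34919 - 57) = (13578 - 2453)/34862 = 11125*(1/34862) = 11125/34862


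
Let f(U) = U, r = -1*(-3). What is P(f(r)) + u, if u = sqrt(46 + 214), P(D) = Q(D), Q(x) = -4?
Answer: -4 + 2*sqrt(65) ≈ 12.125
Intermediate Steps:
r = 3
P(D) = -4
u = 2*sqrt(65) (u = sqrt(260) = 2*sqrt(65) ≈ 16.125)
P(f(r)) + u = -4 + 2*sqrt(65)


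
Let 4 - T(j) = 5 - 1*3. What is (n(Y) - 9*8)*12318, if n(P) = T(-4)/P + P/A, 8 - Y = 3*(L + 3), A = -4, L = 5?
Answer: -3356655/4 ≈ -8.3916e+5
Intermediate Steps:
T(j) = 2 (T(j) = 4 - (5 - 1*3) = 4 - (5 - 3) = 4 - 1*2 = 4 - 2 = 2)
Y = -16 (Y = 8 - 3*(5 + 3) = 8 - 3*8 = 8 - 1*24 = 8 - 24 = -16)
n(P) = 2/P - P/4 (n(P) = 2/P + P/(-4) = 2/P + P*(-¼) = 2/P - P/4)
(n(Y) - 9*8)*12318 = ((2/(-16) - ¼*(-16)) - 9*8)*12318 = ((2*(-1/16) + 4) - 72)*12318 = ((-⅛ + 4) - 72)*12318 = (31/8 - 72)*12318 = -545/8*12318 = -3356655/4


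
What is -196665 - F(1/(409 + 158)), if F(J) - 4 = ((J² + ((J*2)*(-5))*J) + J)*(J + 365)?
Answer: -3983308800155/20253807 ≈ -1.9667e+5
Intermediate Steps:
F(J) = 4 + (365 + J)*(J - 9*J²) (F(J) = 4 + ((J² + ((J*2)*(-5))*J) + J)*(J + 365) = 4 + ((J² + ((2*J)*(-5))*J) + J)*(365 + J) = 4 + ((J² + (-10*J)*J) + J)*(365 + J) = 4 + ((J² - 10*J²) + J)*(365 + J) = 4 + (-9*J² + J)*(365 + J) = 4 + (J - 9*J²)*(365 + J) = 4 + (365 + J)*(J - 9*J²))
-196665 - F(1/(409 + 158)) = -196665 - (4 - 3284/(409 + 158)² - 9/(409 + 158)³ + 365/(409 + 158)) = -196665 - (4 - 3284*(1/567)² - 9*(1/567)³ + 365/567) = -196665 - (4 - 3284*(1/567)² - 9*(1/567)³ + 365*(1/567)) = -196665 - (4 - 3284*1/321489 - 9*1/182284263 + 365/567) = -196665 - (4 - 3284/321489 - 1/20253807 + 365/567) = -196665 - 1*93846500/20253807 = -196665 - 93846500/20253807 = -3983308800155/20253807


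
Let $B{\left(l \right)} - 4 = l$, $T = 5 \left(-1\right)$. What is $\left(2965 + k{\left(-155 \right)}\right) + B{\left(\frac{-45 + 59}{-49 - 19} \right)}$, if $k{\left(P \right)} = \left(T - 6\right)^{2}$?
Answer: $\frac{105053}{34} \approx 3089.8$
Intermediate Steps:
$T = -5$
$k{\left(P \right)} = 121$ ($k{\left(P \right)} = \left(-5 - 6\right)^{2} = \left(-11\right)^{2} = 121$)
$B{\left(l \right)} = 4 + l$
$\left(2965 + k{\left(-155 \right)}\right) + B{\left(\frac{-45 + 59}{-49 - 19} \right)} = \left(2965 + 121\right) + \left(4 + \frac{-45 + 59}{-49 - 19}\right) = 3086 + \left(4 + \frac{14}{-68}\right) = 3086 + \left(4 + 14 \left(- \frac{1}{68}\right)\right) = 3086 + \left(4 - \frac{7}{34}\right) = 3086 + \frac{129}{34} = \frac{105053}{34}$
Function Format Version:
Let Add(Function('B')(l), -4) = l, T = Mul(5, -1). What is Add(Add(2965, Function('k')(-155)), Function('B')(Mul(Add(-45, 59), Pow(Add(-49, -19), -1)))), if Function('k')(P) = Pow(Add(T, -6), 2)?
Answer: Rational(105053, 34) ≈ 3089.8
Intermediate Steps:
T = -5
Function('k')(P) = 121 (Function('k')(P) = Pow(Add(-5, -6), 2) = Pow(-11, 2) = 121)
Function('B')(l) = Add(4, l)
Add(Add(2965, Function('k')(-155)), Function('B')(Mul(Add(-45, 59), Pow(Add(-49, -19), -1)))) = Add(Add(2965, 121), Add(4, Mul(Add(-45, 59), Pow(Add(-49, -19), -1)))) = Add(3086, Add(4, Mul(14, Pow(-68, -1)))) = Add(3086, Add(4, Mul(14, Rational(-1, 68)))) = Add(3086, Add(4, Rational(-7, 34))) = Add(3086, Rational(129, 34)) = Rational(105053, 34)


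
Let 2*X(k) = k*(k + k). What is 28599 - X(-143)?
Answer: 8150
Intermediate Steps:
X(k) = k² (X(k) = (k*(k + k))/2 = (k*(2*k))/2 = (2*k²)/2 = k²)
28599 - X(-143) = 28599 - 1*(-143)² = 28599 - 1*20449 = 28599 - 20449 = 8150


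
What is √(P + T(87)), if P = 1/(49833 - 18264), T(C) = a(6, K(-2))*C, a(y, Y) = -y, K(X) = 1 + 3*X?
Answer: I*√520226087673/31569 ≈ 22.847*I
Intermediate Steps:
T(C) = -6*C (T(C) = (-1*6)*C = -6*C)
P = 1/31569 ≈ 3.1677e-5
√(P + T(87)) = √(1/31569 - 6*87) = √(1/31569 - 522) = √(-16479017/31569) = I*√520226087673/31569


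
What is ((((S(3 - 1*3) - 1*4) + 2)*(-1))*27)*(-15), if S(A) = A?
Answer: -810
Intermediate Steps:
((((S(3 - 1*3) - 1*4) + 2)*(-1))*27)*(-15) = (((((3 - 1*3) - 1*4) + 2)*(-1))*27)*(-15) = (((((3 - 3) - 4) + 2)*(-1))*27)*(-15) = ((((0 - 4) + 2)*(-1))*27)*(-15) = (((-4 + 2)*(-1))*27)*(-15) = (-2*(-1)*27)*(-15) = (2*27)*(-15) = 54*(-15) = -810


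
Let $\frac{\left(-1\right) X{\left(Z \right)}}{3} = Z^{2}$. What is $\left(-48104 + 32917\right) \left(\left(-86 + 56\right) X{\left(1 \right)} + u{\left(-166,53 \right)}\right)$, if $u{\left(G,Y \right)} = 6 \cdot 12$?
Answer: $-2460294$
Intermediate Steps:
$u{\left(G,Y \right)} = 72$
$X{\left(Z \right)} = - 3 Z^{2}$
$\left(-48104 + 32917\right) \left(\left(-86 + 56\right) X{\left(1 \right)} + u{\left(-166,53 \right)}\right) = \left(-48104 + 32917\right) \left(\left(-86 + 56\right) \left(- 3 \cdot 1^{2}\right) + 72\right) = - 15187 \left(- 30 \left(\left(-3\right) 1\right) + 72\right) = - 15187 \left(\left(-30\right) \left(-3\right) + 72\right) = - 15187 \left(90 + 72\right) = \left(-15187\right) 162 = -2460294$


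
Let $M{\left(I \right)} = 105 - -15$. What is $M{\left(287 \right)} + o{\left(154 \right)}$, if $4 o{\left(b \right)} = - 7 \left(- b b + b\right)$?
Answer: $\frac{82707}{2} \approx 41354.0$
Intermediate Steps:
$o{\left(b \right)} = - \frac{7 b}{4} + \frac{7 b^{2}}{4}$ ($o{\left(b \right)} = \frac{\left(-7\right) \left(- b b + b\right)}{4} = \frac{\left(-7\right) \left(- b^{2} + b\right)}{4} = \frac{\left(-7\right) \left(b - b^{2}\right)}{4} = \frac{- 7 b + 7 b^{2}}{4} = - \frac{7 b}{4} + \frac{7 b^{2}}{4}$)
$M{\left(I \right)} = 120$ ($M{\left(I \right)} = 105 + 15 = 120$)
$M{\left(287 \right)} + o{\left(154 \right)} = 120 + \frac{7}{4} \cdot 154 \left(-1 + 154\right) = 120 + \frac{7}{4} \cdot 154 \cdot 153 = 120 + \frac{82467}{2} = \frac{82707}{2}$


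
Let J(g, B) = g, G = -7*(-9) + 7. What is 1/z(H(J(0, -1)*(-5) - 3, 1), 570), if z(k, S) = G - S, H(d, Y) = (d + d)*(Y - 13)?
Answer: -1/500 ≈ -0.0020000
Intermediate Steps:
G = 70 (G = 63 + 7 = 70)
H(d, Y) = 2*d*(-13 + Y) (H(d, Y) = (2*d)*(-13 + Y) = 2*d*(-13 + Y))
z(k, S) = 70 - S
1/z(H(J(0, -1)*(-5) - 3, 1), 570) = 1/(70 - 1*570) = 1/(70 - 570) = 1/(-500) = -1/500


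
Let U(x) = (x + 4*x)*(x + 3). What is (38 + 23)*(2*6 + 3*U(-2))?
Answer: -1098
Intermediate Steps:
U(x) = 5*x*(3 + x) (U(x) = (5*x)*(3 + x) = 5*x*(3 + x))
(38 + 23)*(2*6 + 3*U(-2)) = (38 + 23)*(2*6 + 3*(5*(-2)*(3 - 2))) = 61*(12 + 3*(5*(-2)*1)) = 61*(12 + 3*(-10)) = 61*(12 - 30) = 61*(-18) = -1098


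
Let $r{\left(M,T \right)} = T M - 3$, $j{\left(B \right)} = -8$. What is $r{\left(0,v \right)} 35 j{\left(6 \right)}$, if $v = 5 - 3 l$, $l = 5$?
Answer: $840$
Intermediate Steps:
$v = -10$ ($v = 5 - 15 = -10$)
$r{\left(M,T \right)} = -3 + M T$ ($r{\left(M,T \right)} = M T - 3 = -3 + M T$)
$r{\left(0,v \right)} 35 j{\left(6 \right)} = \left(-3 + 0 \left(-10\right)\right) 35 \left(-8\right) = \left(-3 + 0\right) \left(-280\right) = \left(-3\right) \left(-280\right) = 840$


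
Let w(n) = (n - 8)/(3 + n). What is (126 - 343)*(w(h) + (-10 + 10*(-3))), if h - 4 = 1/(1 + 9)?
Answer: 624743/71 ≈ 8799.2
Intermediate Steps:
h = 41/10 (h = 4 + 1/(1 + 9) = 4 + 1/10 = 41/10 ≈ 4.1000)
w(n) = (-8 + n)/(3 + n)
(126 - 343)*(w(h) + (-10 + 10*(-3))) = (126 - 343)*((-8 + 41/10)/(3 + 41/10) + (-10 + 10*(-3))) = -217*(-39/10/(71/10) + (-10 - 30)) = -217*((10/71)*(-39/10) - 40) = -217*(-39/71 - 40) = -217*(-2879/71) = 624743/71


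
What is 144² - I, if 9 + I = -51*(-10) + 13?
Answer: 20222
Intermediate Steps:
I = 514 (I = -9 + (-51*(-10) + 13) = -9 + (510 + 13) = -9 + 523 = 514)
144² - I = 144² - 1*514 = 20736 - 514 = 20222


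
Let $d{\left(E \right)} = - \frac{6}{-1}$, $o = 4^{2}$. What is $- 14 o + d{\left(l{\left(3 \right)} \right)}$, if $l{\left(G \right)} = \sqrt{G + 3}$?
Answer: $-218$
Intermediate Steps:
$o = 16$
$l{\left(G \right)} = \sqrt{3 + G}$
$d{\left(E \right)} = 6$ ($d{\left(E \right)} = \left(-6\right) \left(-1\right) = 6$)
$- 14 o + d{\left(l{\left(3 \right)} \right)} = \left(-14\right) 16 + 6 = -224 + 6 = -218$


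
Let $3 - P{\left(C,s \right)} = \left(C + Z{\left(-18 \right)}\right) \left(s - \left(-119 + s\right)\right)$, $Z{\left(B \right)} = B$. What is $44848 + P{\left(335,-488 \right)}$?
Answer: $7128$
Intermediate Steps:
$P{\left(C,s \right)} = 2145 - 119 C$ ($P{\left(C,s \right)} = 3 - \left(C - 18\right) \left(s - \left(-119 + s\right)\right) = 3 - \left(-18 + C\right) 119 = 3 - \left(-2142 + 119 C\right) = 2145 - 119 C$)
$44848 + P{\left(335,-488 \right)} = 44848 + \left(2145 - 39865\right) = 44848 - 37720 = 7128$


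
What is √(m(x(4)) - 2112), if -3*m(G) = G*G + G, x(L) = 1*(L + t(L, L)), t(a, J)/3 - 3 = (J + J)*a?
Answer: 7*I*√1122/3 ≈ 78.158*I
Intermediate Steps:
t(a, J) = 9 + 6*J*a (t(a, J) = 9 + 3*((J + J)*a) = 9 + 3*((2*J)*a) = 9 + 3*(2*J*a) = 9 + 6*J*a)
x(L) = 9 + L + 6*L² (x(L) = 1*(L + (9 + 6*L*L)) = 1*(L + (9 + 6*L²)) = 1*(9 + L + 6*L²) = 9 + L + 6*L²)
m(G) = -G/3 - G²/3 (m(G) = -(G*G + G)/3 = -(G² + G)/3 = -(G + G²)/3 = -G/3 - G²/3)
√(m(x(4)) - 2112) = √(-(9 + 4 + 6*4²)*(1 + (9 + 4 + 6*4²))/3 - 2112) = √(-(9 + 4 + 6*16)*(1 + (9 + 4 + 6*16))/3 - 2112) = √(-(9 + 4 + 96)*(1 + (9 + 4 + 96))/3 - 2112) = √(-⅓*109*(1 + 109) - 2112) = √(-⅓*109*110 - 2112) = √(-11990/3 - 2112) = √(-18326/3) = 7*I*√1122/3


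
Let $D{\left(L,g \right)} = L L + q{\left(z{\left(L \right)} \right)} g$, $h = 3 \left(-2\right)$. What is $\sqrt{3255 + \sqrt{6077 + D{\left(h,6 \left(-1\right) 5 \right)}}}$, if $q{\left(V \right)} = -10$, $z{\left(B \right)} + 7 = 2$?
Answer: $\sqrt{3255 + 11 \sqrt{53}} \approx 57.75$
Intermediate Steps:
$z{\left(B \right)} = -5$ ($z{\left(B \right)} = -7 + 2 = -5$)
$h = -6$
$D{\left(L,g \right)} = L^{2} - 10 g$ ($D{\left(L,g \right)} = L L - 10 g = L^{2} - 10 g$)
$\sqrt{3255 + \sqrt{6077 + D{\left(h,6 \left(-1\right) 5 \right)}}} = \sqrt{3255 + \sqrt{6077 - \left(-36 + 10 \cdot 6 \left(-1\right) 5\right)}} = \sqrt{3255 + \sqrt{6077 - \left(-36 + 10 \left(\left(-6\right) 5\right)\right)}} = \sqrt{3255 + \sqrt{6077 + \left(36 - -300\right)}} = \sqrt{3255 + \sqrt{6077 + \left(36 + 300\right)}} = \sqrt{3255 + \sqrt{6077 + 336}} = \sqrt{3255 + \sqrt{6413}} = \sqrt{3255 + 11 \sqrt{53}}$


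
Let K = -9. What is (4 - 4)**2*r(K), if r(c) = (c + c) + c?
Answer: 0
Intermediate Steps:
r(c) = 3*c (r(c) = 2*c + c = 3*c)
(4 - 4)**2*r(K) = (4 - 4)**2*(3*(-9)) = 0**2*(-27) = 0*(-27) = 0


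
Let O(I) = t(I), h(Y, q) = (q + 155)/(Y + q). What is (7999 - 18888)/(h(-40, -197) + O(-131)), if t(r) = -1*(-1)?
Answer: -860231/93 ≈ -9249.8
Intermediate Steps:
h(Y, q) = (155 + q)/(Y + q)
t(r) = 1
O(I) = 1
(7999 - 18888)/(h(-40, -197) + O(-131)) = (7999 - 18888)/((155 - 197)/(-40 - 197) + 1) = -10889/(-42/(-237) + 1) = -10889/(-1/237*(-42) + 1) = -10889/(14/79 + 1) = -10889/93/79 = -10889*79/93 = -860231/93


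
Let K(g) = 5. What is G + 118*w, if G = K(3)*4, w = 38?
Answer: 4504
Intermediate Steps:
G = 20 (G = 5*4 = 20)
G + 118*w = 20 + 118*38 = 20 + 4484 = 4504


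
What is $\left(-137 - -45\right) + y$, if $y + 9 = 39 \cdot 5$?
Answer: $94$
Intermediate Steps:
$y = 186$ ($y = -9 + 39 \cdot 5 = -9 + 195 = 186$)
$\left(-137 - -45\right) + y = \left(-137 - -45\right) + 186 = \left(-137 + 45\right) + 186 = -92 + 186 = 94$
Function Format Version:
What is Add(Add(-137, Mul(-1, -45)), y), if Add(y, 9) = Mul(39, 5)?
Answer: 94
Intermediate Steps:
y = 186 (y = Add(-9, Mul(39, 5)) = Add(-9, 195) = 186)
Add(Add(-137, Mul(-1, -45)), y) = Add(Add(-137, Mul(-1, -45)), 186) = Add(Add(-137, 45), 186) = Add(-92, 186) = 94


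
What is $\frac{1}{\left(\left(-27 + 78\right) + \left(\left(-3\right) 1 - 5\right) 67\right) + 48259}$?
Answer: $\frac{1}{47774} \approx 2.0932 \cdot 10^{-5}$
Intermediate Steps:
$\frac{1}{\left(\left(-27 + 78\right) + \left(\left(-3\right) 1 - 5\right) 67\right) + 48259} = \frac{1}{\left(51 + \left(-3 - 5\right) 67\right) + 48259} = \frac{1}{\left(51 - 536\right) + 48259} = \frac{1}{-485 + 48259} = \frac{1}{47774}$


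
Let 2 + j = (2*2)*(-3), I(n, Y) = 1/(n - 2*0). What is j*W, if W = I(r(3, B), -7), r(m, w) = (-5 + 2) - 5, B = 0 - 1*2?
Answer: 7/4 ≈ 1.7500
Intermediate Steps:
B = -2 (B = 0 - 2 = -2)
r(m, w) = -8 (r(m, w) = -3 - 5 = -8)
I(n, Y) = 1/n (I(n, Y) = 1/(n + 0) = 1/n)
W = -⅛ (W = 1/(-8) = -⅛ ≈ -0.12500)
j = -14 (j = -2 + (2*2)*(-3) = -2 + 4*(-3) = -2 - 12 = -14)
j*W = -14*(-⅛) = 7/4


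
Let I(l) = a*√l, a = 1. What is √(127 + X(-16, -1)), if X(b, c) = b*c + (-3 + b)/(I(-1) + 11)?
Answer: √(2102914 + 2318*I)/122 ≈ 11.886 + 0.0065511*I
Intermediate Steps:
I(l) = √l (I(l) = 1*√l = √l)
X(b, c) = b*c + (-3 + b)*(11 - I)/122 (X(b, c) = b*c + (-3 + b)/(√(-1) + 11) = b*c + (-3 + b)/(I + 11) = b*c + (-3 + b)/(11 + I) = b*c + (-3 + b)*((11 - I)/122) = b*c + (-3 + b)*(11 - I)/122)
√(127 + X(-16, -1)) = √(127 + (11 - I)*(-3 - 16 - 16*(-1)*(11 + I))/122) = √(127 + (11 - I)*(-3 - 16 + (176 + 16*I))/122) = √(127 + (11 - I)*(157 + 16*I)/122)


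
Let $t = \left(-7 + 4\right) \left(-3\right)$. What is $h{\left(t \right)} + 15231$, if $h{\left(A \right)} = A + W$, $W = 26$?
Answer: $15266$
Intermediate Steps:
$t = 9$ ($t = \left(-3\right) \left(-3\right) = 9$)
$h{\left(A \right)} = 26 + A$ ($h{\left(A \right)} = A + 26 = 26 + A$)
$h{\left(t \right)} + 15231 = \left(26 + 9\right) + 15231 = 35 + 15231 = 15266$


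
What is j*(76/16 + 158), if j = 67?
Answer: 43617/4 ≈ 10904.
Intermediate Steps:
j*(76/16 + 158) = 67*(76/16 + 158) = 67*(76*(1/16) + 158) = 67*(19/4 + 158) = 67*(651/4) = 43617/4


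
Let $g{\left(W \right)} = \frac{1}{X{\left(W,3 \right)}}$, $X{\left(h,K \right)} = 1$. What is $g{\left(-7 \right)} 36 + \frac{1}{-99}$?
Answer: $\frac{3563}{99} \approx 35.99$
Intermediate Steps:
$g{\left(W \right)} = 1$ ($g{\left(W \right)} = 1^{-1} = 1$)
$g{\left(-7 \right)} 36 + \frac{1}{-99} = 1 \cdot 36 + \frac{1}{-99} = 36 - \frac{1}{99} = \frac{3563}{99}$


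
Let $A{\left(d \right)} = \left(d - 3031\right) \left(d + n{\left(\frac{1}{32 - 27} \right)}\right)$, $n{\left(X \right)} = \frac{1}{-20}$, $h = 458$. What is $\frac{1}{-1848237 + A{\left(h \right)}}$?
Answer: $- \frac{20}{60530847} \approx -3.3041 \cdot 10^{-7}$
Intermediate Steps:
$n{\left(X \right)} = - \frac{1}{20}$
$A{\left(d \right)} = \left(-3031 + d\right) \left(- \frac{1}{20} + d\right)$ ($A{\left(d \right)} = \left(d - 3031\right) \left(d - \frac{1}{20}\right) = \left(-3031 + d\right) \left(- \frac{1}{20} + d\right)$)
$\frac{1}{-1848237 + A{\left(h \right)}} = \frac{1}{-1848237 + \left(\frac{3031}{20} + 458^{2} - \frac{13882209}{10}\right)} = \frac{1}{-1848237 + \left(\frac{3031}{20} + 209764 - \frac{13882209}{10}\right)} = \frac{1}{-1848237 - \frac{23566107}{20}} = \frac{1}{- \frac{60530847}{20}} = - \frac{20}{60530847}$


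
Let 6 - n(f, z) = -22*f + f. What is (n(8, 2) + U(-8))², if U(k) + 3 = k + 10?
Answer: 29929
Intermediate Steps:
U(k) = 7 + k (U(k) = -3 + (k + 10) = -3 + (10 + k) = 7 + k)
n(f, z) = 6 + 21*f (n(f, z) = 6 - (-22*f + f) = 6 - (-21)*f = 6 + 21*f)
(n(8, 2) + U(-8))² = ((6 + 21*8) + (7 - 8))² = ((6 + 168) - 1)² = (174 - 1)² = 173² = 29929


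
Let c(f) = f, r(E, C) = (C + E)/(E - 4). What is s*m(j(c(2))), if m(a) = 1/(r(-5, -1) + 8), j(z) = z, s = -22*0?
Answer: 0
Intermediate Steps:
r(E, C) = (C + E)/(-4 + E)
s = 0
m(a) = 3/26 (m(a) = 1/((-1 - 5)/(-4 - 5) + 8) = 1/(-6/(-9) + 8) = 1/(-⅑*(-6) + 8) = 1/(⅔ + 8) = 1/(26/3) = 3/26)
s*m(j(c(2))) = 0*(3/26) = 0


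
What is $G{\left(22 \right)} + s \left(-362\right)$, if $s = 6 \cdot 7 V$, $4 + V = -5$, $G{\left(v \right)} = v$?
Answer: $136858$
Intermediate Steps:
$V = -9$ ($V = -4 - 5 = -9$)
$s = -378$ ($s = 6 \cdot 7 \left(-9\right) = 42 \left(-9\right) = -378$)
$G{\left(22 \right)} + s \left(-362\right) = 22 - -136836 = 22 + 136836 = 136858$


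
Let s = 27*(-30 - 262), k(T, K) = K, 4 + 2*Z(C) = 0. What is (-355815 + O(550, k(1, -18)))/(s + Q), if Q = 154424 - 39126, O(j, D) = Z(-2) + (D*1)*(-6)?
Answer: -355709/107414 ≈ -3.3116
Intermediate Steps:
Z(C) = -2 (Z(C) = -2 + (1/2)*0 = -2 + 0 = -2)
s = -7884 (s = 27*(-292) = -7884)
O(j, D) = -2 - 6*D (O(j, D) = -2 + (D*1)*(-6) = -2 + D*(-6) = -2 - 6*D)
Q = 115298
(-355815 + O(550, k(1, -18)))/(s + Q) = (-355815 + (-2 - 6*(-18)))/(-7884 + 115298) = (-355815 + (-2 + 108))/107414 = (-355815 + 106)*(1/107414) = -355709*1/107414 = -355709/107414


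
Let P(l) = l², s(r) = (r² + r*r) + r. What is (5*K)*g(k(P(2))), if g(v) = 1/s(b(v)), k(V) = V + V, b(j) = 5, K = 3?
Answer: 3/11 ≈ 0.27273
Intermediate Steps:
s(r) = r + 2*r² (s(r) = (r² + r²) + r = 2*r² + r = r + 2*r²)
k(V) = 2*V
g(v) = 1/55 (g(v) = 1/(5*(1 + 2*5)) = 1/(5*(1 + 10)) = 1/(5*11) = 1/55)
(5*K)*g(k(P(2))) = (5*3)*(1/55) = 15*(1/55) = 3/11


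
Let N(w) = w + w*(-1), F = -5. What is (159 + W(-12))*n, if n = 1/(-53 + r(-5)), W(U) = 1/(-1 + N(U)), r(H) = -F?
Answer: -79/24 ≈ -3.2917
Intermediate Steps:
N(w) = 0 (N(w) = w - w = 0)
r(H) = 5 (r(H) = -1*(-5) = 5)
W(U) = -1 (W(U) = 1/(-1 + 0) = 1/(-1) = -1)
n = -1/48 (n = 1/(-53 + 5) = 1/(-48) = -1/48 ≈ -0.020833)
(159 + W(-12))*n = (159 - 1)*(-1/48) = 158*(-1/48) = -79/24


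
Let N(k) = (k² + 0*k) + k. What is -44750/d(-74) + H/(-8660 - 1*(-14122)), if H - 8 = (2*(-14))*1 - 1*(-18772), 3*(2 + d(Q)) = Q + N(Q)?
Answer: -52789613/2422397 ≈ -21.792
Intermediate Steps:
N(k) = k + k² (N(k) = (k² + 0) + k = k² + k = k + k²)
d(Q) = -2 + Q/3 + Q*(1 + Q)/3 (d(Q) = -2 + (Q + Q*(1 + Q))/3 = -2 + (Q/3 + Q*(1 + Q)/3) = -2 + Q/3 + Q*(1 + Q)/3)
H = 18752 (H = 8 + ((2*(-14))*1 - 1*(-18772)) = 8 + (-28*1 + 18772) = 8 + (-28 + 18772) = 8 + 18744 = 18752)
-44750/d(-74) + H/(-8660 - 1*(-14122)) = -44750/(-2 + (⅓)*(-74) + (⅓)*(-74)*(1 - 74)) + 18752/(-8660 - 1*(-14122)) = -44750/(-2 - 74/3 + (⅓)*(-74)*(-73)) + 18752/(-8660 + 14122) = -44750/(-2 - 74/3 + 5402/3) + 18752/5462 = -44750/1774 + 18752*(1/5462) = -44750*1/1774 + 9376/2731 = -22375/887 + 9376/2731 = -52789613/2422397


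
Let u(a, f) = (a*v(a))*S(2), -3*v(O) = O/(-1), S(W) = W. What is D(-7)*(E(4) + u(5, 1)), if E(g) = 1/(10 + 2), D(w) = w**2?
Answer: 3283/4 ≈ 820.75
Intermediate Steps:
v(O) = O/3 (v(O) = -O/(3*(-1)) = -O*(-1)/3 = -(-1)*O/3 = O/3)
u(a, f) = 2*a**2/3 (u(a, f) = (a*(a/3))*2 = (a**2/3)*2 = 2*a**2/3)
E(g) = 1/12
D(-7)*(E(4) + u(5, 1)) = (-7)**2*(1/12 + (2/3)*5**2) = 49*(1/12 + (2/3)*25) = 49*(1/12 + 50/3) = 49*(67/4) = 3283/4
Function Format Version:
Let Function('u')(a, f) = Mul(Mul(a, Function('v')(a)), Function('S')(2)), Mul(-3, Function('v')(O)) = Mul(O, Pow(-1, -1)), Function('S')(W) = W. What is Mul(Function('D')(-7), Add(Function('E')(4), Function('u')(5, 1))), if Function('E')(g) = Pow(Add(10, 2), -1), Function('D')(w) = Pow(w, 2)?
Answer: Rational(3283, 4) ≈ 820.75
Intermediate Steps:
Function('v')(O) = Mul(Rational(1, 3), O) (Function('v')(O) = Mul(Rational(-1, 3), Mul(O, Pow(-1, -1))) = Mul(Rational(-1, 3), Mul(O, -1)) = Mul(Rational(-1, 3), Mul(-1, O)) = Mul(Rational(1, 3), O))
Function('u')(a, f) = Mul(Rational(2, 3), Pow(a, 2)) (Function('u')(a, f) = Mul(Mul(a, Mul(Rational(1, 3), a)), 2) = Mul(Mul(Rational(1, 3), Pow(a, 2)), 2) = Mul(Rational(2, 3), Pow(a, 2)))
Function('E')(g) = Rational(1, 12) (Function('E')(g) = Pow(12, -1) = Rational(1, 12))
Mul(Function('D')(-7), Add(Function('E')(4), Function('u')(5, 1))) = Mul(Pow(-7, 2), Add(Rational(1, 12), Mul(Rational(2, 3), Pow(5, 2)))) = Mul(49, Add(Rational(1, 12), Mul(Rational(2, 3), 25))) = Mul(49, Add(Rational(1, 12), Rational(50, 3))) = Mul(49, Rational(67, 4)) = Rational(3283, 4)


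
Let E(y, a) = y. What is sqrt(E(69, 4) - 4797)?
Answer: 2*I*sqrt(1182) ≈ 68.76*I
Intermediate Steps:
sqrt(E(69, 4) - 4797) = sqrt(69 - 4797) = sqrt(-4728) = 2*I*sqrt(1182)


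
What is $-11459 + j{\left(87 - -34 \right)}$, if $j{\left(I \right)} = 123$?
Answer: $-11336$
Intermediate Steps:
$-11459 + j{\left(87 - -34 \right)} = -11459 + 123 = -11336$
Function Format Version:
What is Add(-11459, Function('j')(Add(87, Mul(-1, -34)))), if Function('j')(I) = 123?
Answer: -11336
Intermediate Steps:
Add(-11459, Function('j')(Add(87, Mul(-1, -34)))) = Add(-11459, 123) = -11336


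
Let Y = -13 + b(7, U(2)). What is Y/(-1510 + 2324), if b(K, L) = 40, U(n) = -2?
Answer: 27/814 ≈ 0.033170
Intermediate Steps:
Y = 27 (Y = -13 + 40 = 27)
Y/(-1510 + 2324) = 27/(-1510 + 2324) = 27/814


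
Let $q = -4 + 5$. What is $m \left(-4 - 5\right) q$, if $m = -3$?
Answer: $27$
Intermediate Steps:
$q = 1$
$m \left(-4 - 5\right) q = - 3 \left(-4 - 5\right) 1 = \left(-3\right) \left(-9\right) 1 = 27 \cdot 1 = 27$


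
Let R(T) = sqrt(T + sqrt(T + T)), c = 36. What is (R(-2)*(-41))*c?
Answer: -1476*sqrt(-2 + 2*I) ≈ -949.95 - 2293.4*I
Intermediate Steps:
R(T) = sqrt(T + sqrt(2)*sqrt(T)) (R(T) = sqrt(T + sqrt(2*T)) = sqrt(T + sqrt(2)*sqrt(T)))
(R(-2)*(-41))*c = (sqrt(-2 + sqrt(2)*sqrt(-2))*(-41))*36 = (sqrt(-2 + sqrt(2)*(I*sqrt(2)))*(-41))*36 = (sqrt(-2 + 2*I)*(-41))*36 = -41*sqrt(-2 + 2*I)*36 = -1476*sqrt(-2 + 2*I)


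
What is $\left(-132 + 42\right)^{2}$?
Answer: $8100$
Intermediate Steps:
$\left(-132 + 42\right)^{2} = \left(-90\right)^{2} = 8100$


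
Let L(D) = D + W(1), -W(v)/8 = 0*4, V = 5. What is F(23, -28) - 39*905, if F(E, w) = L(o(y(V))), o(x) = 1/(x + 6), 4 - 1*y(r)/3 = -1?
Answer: -741194/21 ≈ -35295.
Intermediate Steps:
y(r) = 15 (y(r) = 12 - 3*(-1) = 12 + 3 = 15)
o(x) = 1/(6 + x)
W(v) = 0 (W(v) = -0*4 = -8*0 = 0)
L(D) = D (L(D) = D + 0 = D)
F(E, w) = 1/21 (F(E, w) = 1/(6 + 15) = 1/21)
F(23, -28) - 39*905 = 1/21 - 39*905 = 1/21 - 35295 = -741194/21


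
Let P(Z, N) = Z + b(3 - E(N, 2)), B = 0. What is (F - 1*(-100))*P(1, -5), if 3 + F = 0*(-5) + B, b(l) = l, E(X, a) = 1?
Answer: 291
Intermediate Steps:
F = -3 (F = -3 + (0*(-5) + 0) = -3 + (0 + 0) = -3 + 0 = -3)
P(Z, N) = 2 + Z (P(Z, N) = Z + (3 - 1*1) = Z + (3 - 1) = Z + 2 = 2 + Z)
(F - 1*(-100))*P(1, -5) = (-3 - 1*(-100))*(2 + 1) = (-3 + 100)*3 = 97*3 = 291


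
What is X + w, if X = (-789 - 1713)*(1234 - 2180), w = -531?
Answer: 2366361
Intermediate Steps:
X = 2366892 (X = -2502*(-946) = 2366892)
X + w = 2366892 - 531 = 2366361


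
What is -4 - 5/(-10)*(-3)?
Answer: -11/2 ≈ -5.5000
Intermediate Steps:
-4 - 5/(-10)*(-3) = -4 - 5*(-⅒)*(-3) = -4 + (½)*(-3) = -4 - 3/2 = -11/2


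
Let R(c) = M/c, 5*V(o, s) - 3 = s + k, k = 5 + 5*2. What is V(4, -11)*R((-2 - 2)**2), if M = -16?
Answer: -7/5 ≈ -1.4000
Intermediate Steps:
k = 15 (k = 5 + 10 = 15)
V(o, s) = 18/5 + s/5 (V(o, s) = 3/5 + (s + 15)/5 = 3/5 + (15 + s)/5 = 3/5 + (3 + s/5) = 18/5 + s/5)
R(c) = -16/c
V(4, -11)*R((-2 - 2)**2) = (18/5 + (1/5)*(-11))*(-16/(-2 - 2)**2) = (18/5 - 11/5)*(-16/((-4)**2)) = 7*(-16/16)/5 = 7*(-16*1/16)/5 = (7/5)*(-1) = -7/5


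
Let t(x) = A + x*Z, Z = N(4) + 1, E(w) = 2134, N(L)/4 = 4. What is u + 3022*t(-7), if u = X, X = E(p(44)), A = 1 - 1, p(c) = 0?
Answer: -357484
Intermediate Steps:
N(L) = 16 (N(L) = 4*4 = 16)
A = 0
X = 2134
u = 2134
Z = 17 (Z = 16 + 1 = 17)
t(x) = 17*x (t(x) = 0 + x*17 = 0 + 17*x = 17*x)
u + 3022*t(-7) = 2134 + 3022*(17*(-7)) = 2134 + 3022*(-119) = 2134 - 359618 = -357484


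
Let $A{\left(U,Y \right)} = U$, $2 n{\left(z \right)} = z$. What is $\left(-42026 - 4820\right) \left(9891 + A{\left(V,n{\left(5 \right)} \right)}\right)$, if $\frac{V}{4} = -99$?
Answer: $-444802770$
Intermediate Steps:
$V = -396$ ($V = 4 \left(-99\right) = -396$)
$n{\left(z \right)} = \frac{z}{2}$
$\left(-42026 - 4820\right) \left(9891 + A{\left(V,n{\left(5 \right)} \right)}\right) = \left(-42026 - 4820\right) \left(9891 - 396\right) = \left(-46846\right) 9495 = -444802770$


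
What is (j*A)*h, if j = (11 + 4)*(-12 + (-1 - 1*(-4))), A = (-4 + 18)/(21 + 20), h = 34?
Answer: -64260/41 ≈ -1567.3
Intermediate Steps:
A = 14/41 ≈ 0.34146
j = -135 (j = 15*(-12 + (-1 + 4)) = 15*(-12 + 3) = 15*(-9) = -135)
(j*A)*h = -135*14/41*34 = -1890/41*34 = -64260/41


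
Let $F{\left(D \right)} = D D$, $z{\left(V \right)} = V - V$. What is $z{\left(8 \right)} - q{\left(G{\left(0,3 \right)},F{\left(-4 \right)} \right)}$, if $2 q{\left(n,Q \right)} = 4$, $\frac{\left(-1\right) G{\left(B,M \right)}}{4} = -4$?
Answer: $-2$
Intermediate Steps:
$G{\left(B,M \right)} = 16$ ($G{\left(B,M \right)} = \left(-4\right) \left(-4\right) = 16$)
$z{\left(V \right)} = 0$
$F{\left(D \right)} = D^{2}$
$q{\left(n,Q \right)} = 2$ ($q{\left(n,Q \right)} = \frac{1}{2} \cdot 4 = 2$)
$z{\left(8 \right)} - q{\left(G{\left(0,3 \right)},F{\left(-4 \right)} \right)} = 0 - 2 = -2$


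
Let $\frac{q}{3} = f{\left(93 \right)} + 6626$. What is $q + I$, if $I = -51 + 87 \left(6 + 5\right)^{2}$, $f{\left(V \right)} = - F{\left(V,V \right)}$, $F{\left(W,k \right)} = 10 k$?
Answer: $27564$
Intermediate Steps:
$f{\left(V \right)} = - 10 V$
$q = 17088$ ($q = 3 \left(\left(-10\right) 93 + 6626\right) = 3 \left(-930 + 6626\right) = 3 \cdot 5696 = 17088$)
$I = 10476$ ($I = -51 + 87 \cdot 11^{2} = -51 + 87 \cdot 121 = -51 + 10527 = 10476$)
$q + I = 17088 + 10476 = 27564$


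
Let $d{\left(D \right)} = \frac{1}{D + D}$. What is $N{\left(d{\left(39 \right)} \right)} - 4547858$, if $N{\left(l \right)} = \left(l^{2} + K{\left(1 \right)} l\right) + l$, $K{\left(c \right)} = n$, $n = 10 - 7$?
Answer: $- \frac{27669167759}{6084} \approx -4.5479 \cdot 10^{6}$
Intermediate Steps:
$n = 3$ ($n = 10 - 7 = 3$)
$K{\left(c \right)} = 3$
$d{\left(D \right)} = \frac{1}{2 D}$
$N{\left(l \right)} = l^{2} + 4 l$ ($N{\left(l \right)} = \left(l^{2} + 3 l\right) + l = l^{2} + 4 l$)
$N{\left(d{\left(39 \right)} \right)} - 4547858 = \frac{1}{2 \cdot 39} \left(4 + \frac{1}{2 \cdot 39}\right) - 4547858 = \frac{1}{2} \cdot \frac{1}{39} \left(4 + \frac{1}{2} \cdot \frac{1}{39}\right) - 4547858 = \frac{4 + \frac{1}{78}}{78} - 4547858 = \frac{1}{78} \cdot \frac{313}{78} - 4547858 = \frac{313}{6084} - 4547858 = - \frac{27669167759}{6084}$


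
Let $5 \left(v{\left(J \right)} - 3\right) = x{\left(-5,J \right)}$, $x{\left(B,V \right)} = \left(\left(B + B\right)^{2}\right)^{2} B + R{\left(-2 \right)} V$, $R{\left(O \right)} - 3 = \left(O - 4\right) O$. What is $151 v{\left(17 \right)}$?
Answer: $-1501846$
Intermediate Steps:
$R{\left(O \right)} = 3 + O \left(-4 + O\right)$ ($R{\left(O \right)} = 3 + \left(O - 4\right) O = 3 + \left(-4 + O\right) O = 3 + O \left(-4 + O\right)$)
$x{\left(B,V \right)} = 15 V + 16 B^{5}$ ($x{\left(B,V \right)} = \left(\left(B + B\right)^{2}\right)^{2} B + \left(3 + \left(-2\right)^{2} - -8\right) V = \left(\left(2 B\right)^{2}\right)^{2} B + \left(3 + 4 + 8\right) V = \left(4 B^{2}\right)^{2} B + 15 V = 16 B^{4} B + 15 V = 16 B^{5} + 15 V = 15 V + 16 B^{5}$)
$v{\left(J \right)} = -9997 + 3 J$ ($v{\left(J \right)} = 3 + \frac{15 J + 16 \left(-5\right)^{5}}{5} = 3 + \frac{15 J + 16 \left(-3125\right)}{5} = 3 + \frac{15 J - 50000}{5} = 3 + \frac{-50000 + 15 J}{5} = 3 + \left(-10000 + 3 J\right) = -9997 + 3 J$)
$151 v{\left(17 \right)} = 151 \left(-9997 + 3 \cdot 17\right) = 151 \left(-9997 + 51\right) = 151 \left(-9946\right) = -1501846$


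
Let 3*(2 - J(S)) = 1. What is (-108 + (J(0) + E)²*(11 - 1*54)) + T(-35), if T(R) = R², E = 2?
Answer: 4850/9 ≈ 538.89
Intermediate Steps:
J(S) = 5/3 (J(S) = 2 - ⅓*1 = 2 - ⅓ = 5/3)
(-108 + (J(0) + E)²*(11 - 1*54)) + T(-35) = (-108 + (5/3 + 2)²*(11 - 1*54)) + (-35)² = (-108 + (11/3)²*(11 - 54)) + 1225 = (-108 + (121/9)*(-43)) + 1225 = (-108 - 5203/9) + 1225 = -6175/9 + 1225 = 4850/9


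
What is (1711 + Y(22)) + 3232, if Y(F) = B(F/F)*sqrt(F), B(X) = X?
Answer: 4943 + sqrt(22) ≈ 4947.7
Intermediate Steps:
Y(F) = sqrt(F) (Y(F) = (F/F)*sqrt(F) = 1*sqrt(F) = sqrt(F))
(1711 + Y(22)) + 3232 = (1711 + sqrt(22)) + 3232 = 4943 + sqrt(22)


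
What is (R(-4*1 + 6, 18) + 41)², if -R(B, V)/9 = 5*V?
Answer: 591361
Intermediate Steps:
R(B, V) = -45*V
(R(-4*1 + 6, 18) + 41)² = (-45*18 + 41)² = (-810 + 41)² = (-769)² = 591361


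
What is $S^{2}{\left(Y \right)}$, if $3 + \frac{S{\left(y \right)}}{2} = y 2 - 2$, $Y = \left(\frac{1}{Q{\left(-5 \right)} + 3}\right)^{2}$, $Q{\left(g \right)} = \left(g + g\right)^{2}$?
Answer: $\frac{11254239396}{112550881} \approx 99.992$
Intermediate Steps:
$Q{\left(g \right)} = 4 g^{2}$ ($Q{\left(g \right)} = \left(2 g\right)^{2} = 4 g^{2}$)
$Y = \frac{1}{10609}$ ($Y = \left(\frac{1}{4 \left(-5\right)^{2} + 3}\right)^{2} = \left(\frac{1}{4 \cdot 25 + 3}\right)^{2} = \left(\frac{1}{100 + 3}\right)^{2} = \left(\frac{1}{103}\right)^{2} = \frac{1}{10609} \approx 9.426 \cdot 10^{-5}$)
$S{\left(y \right)} = -10 + 4 y$ ($S{\left(y \right)} = -6 + 2 \left(y 2 - 2\right) = -6 + 2 \left(2 y - 2\right) = -6 + 2 \left(-2 + 2 y\right) = -6 + \left(-4 + 4 y\right) = -10 + 4 y$)
$S^{2}{\left(Y \right)} = \left(-10 + 4 \cdot \frac{1}{10609}\right)^{2} = \left(-10 + \frac{4}{10609}\right)^{2} = \left(- \frac{106086}{10609}\right)^{2} = \frac{11254239396}{112550881}$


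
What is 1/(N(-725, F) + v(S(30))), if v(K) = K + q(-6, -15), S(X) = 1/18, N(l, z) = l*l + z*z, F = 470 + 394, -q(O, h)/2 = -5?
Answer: 18/22898359 ≈ 7.8608e-7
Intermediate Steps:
q(O, h) = 10 (q(O, h) = -2*(-5) = 10)
F = 864
N(l, z) = l² + z²
S(X) = 1/18
v(K) = 10 + K (v(K) = K + 10 = 10 + K)
1/(N(-725, F) + v(S(30))) = 1/(((-725)² + 864²) + (10 + 1/18)) = 1/((525625 + 746496) + 181/18) = 1/(1272121 + 181/18) = 1/(22898359/18) = 18/22898359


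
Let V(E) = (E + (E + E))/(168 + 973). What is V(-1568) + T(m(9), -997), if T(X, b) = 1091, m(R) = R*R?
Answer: 177161/163 ≈ 1086.9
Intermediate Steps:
m(R) = R²
V(E) = 3*E/1141 (V(E) = (E + 2*E)/1141 = (3*E)*(1/1141) = 3*E/1141)
V(-1568) + T(m(9), -997) = (3/1141)*(-1568) + 1091 = -672/163 + 1091 = 177161/163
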